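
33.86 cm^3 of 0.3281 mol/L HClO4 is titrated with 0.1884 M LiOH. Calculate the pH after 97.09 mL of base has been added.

12.74

n(acid) = 0.3281 x 0.03386 = 0.01111 mol; n(LiOH) added = 0.1884 x 0.09709 = 0.01829 mol.
Base is in excess by 0.01829 - 0.01111 = 0.007182 mol in a total volume of 0.1309 L.
[OH^-] = 0.007182/0.1309 = 0.05485 M, so pOH = 1.26 and pH = 14.00 - 1.26 = 12.74.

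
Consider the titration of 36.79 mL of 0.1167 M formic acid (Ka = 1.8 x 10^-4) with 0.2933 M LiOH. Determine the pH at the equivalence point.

n(HCOOH) = 0.1167 x 0.03679 = 0.004293 mol; V(LiOH) at equivalence = 0.004293/0.2933 = 0.01464 L.
At equivalence all the acid is converted to HCOO-; total volume = 0.03679 + 0.01464 = 0.05143 L, so [HCOO-] = 0.004293/0.05143 = 0.08348 M.
Kb = Kw/Ka = 1.0e-14 / 1.8 x 10^-4 = 5.56e-11.
[OH^-] = sqrt(Kb x [HCOO-]) = sqrt(5.56e-11 x 0.08348) = 2.15e-6 M.
pOH = 5.67, so pH = 14.00 - 5.67 = 8.33.

8.33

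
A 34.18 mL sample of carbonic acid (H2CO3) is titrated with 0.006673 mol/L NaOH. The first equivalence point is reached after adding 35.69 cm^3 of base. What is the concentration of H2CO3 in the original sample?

n(NaOH) = 0.006673 x 0.03569 = 0.0002382 mol.
At the first equivalence point, 1 mol OH^- react per mol H2CO3, so n(H2CO3) = 0.0002382 / 1 = 0.0002382 mol.
[H2CO3] = 0.0002382 / 0.03418 L = 0.00697 M.

0.00697 M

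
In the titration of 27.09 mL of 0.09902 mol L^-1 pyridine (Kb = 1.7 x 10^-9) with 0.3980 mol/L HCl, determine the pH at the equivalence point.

3.17

n(C5H5N) = 0.09902 x 0.02709 = 0.002682 mol; V(HCl) at equivalence = 0.002682/0.3980 = 0.006740 L.
At equivalence the base is fully converted to C5H5NH+; total volume = 0.03383 L, so [C5H5NH+] = 0.002682/0.03383 = 0.07929 M.
Ka(C5H5NH+) = Kw/Kb = 1.0e-14 / 1.7 x 10^-9 = 5.88e-6.
[H^+] = sqrt(Ka x [C5H5NH+]) = sqrt(5.88e-6 x 0.07929) = 0.000683 M.
pH = -log(0.000683) = 3.17.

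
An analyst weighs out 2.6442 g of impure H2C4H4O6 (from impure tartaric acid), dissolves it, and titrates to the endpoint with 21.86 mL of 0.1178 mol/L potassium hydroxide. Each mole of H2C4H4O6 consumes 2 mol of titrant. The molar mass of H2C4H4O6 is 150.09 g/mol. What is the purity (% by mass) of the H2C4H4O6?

n(KOH) = 0.1178 x 0.02186 = 0.002575 mol.
n(H2C4H4O6) = 0.002575 / 2 = 0.001288 mol.
mass of H2C4H4O6 = 0.001288 x 150.09 = 0.1932 g.
% purity = 0.1932 / 2.6442 x 100 = 7.31%.

7.31%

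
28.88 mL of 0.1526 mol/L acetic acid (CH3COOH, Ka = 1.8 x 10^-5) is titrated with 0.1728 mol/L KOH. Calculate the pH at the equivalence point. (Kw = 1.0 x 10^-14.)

8.83

n(CH3COOH) = 0.1526 x 0.02888 = 0.004407 mol; V(KOH) at equivalence = 0.004407/0.1728 = 0.02550 L.
At equivalence all the acid is converted to CH3COO-; total volume = 0.02888 + 0.02550 = 0.05438 L, so [CH3COO-] = 0.004407/0.05438 = 0.08104 M.
Kb = Kw/Ka = 1.0e-14 / 1.8 x 10^-5 = 5.56e-10.
[OH^-] = sqrt(Kb x [CH3COO-]) = sqrt(5.56e-10 x 0.08104) = 6.71e-6 M.
pOH = 5.17, so pH = 14.00 - 5.17 = 8.83.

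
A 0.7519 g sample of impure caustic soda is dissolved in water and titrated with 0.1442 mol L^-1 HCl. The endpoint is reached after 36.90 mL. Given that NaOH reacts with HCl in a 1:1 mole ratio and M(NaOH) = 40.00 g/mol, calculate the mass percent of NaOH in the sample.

28.3%

n(HCl) = 0.1442 x 0.03690 = 0.005321 mol.
n(NaOH) = 0.005321 / 1 = 0.005321 mol.
mass of NaOH = 0.005321 x 40.00 = 0.2128 g.
% purity = 0.2128 / 0.7519 x 100 = 28.3%.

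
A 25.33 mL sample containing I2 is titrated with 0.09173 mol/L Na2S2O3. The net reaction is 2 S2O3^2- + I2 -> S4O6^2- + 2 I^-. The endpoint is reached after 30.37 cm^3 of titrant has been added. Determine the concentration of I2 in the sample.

n(Na2S2O3) = 0.09173 x 0.03037 = 0.002786 mol.
From the balanced equation, 2 mol Na2S2O3 reacts with 1 mol I2, so n(I2) = 0.002786 x 1/2 = 0.001393 mol.
[I2] = 0.001393 / 0.02533 L = 0.0550 M.

0.0550 M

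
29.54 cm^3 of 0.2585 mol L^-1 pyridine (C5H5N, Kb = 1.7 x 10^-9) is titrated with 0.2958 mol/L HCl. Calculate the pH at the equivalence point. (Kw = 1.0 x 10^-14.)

n(C5H5N) = 0.2585 x 0.02954 = 0.007636 mol; V(HCl) at equivalence = 0.007636/0.2958 = 0.02582 L.
At equivalence the base is fully converted to C5H5NH+; total volume = 0.05536 L, so [C5H5NH+] = 0.007636/0.05536 = 0.1379 M.
Ka(C5H5NH+) = Kw/Kb = 1.0e-14 / 1.7 x 10^-9 = 5.88e-6.
[H^+] = sqrt(Ka x [C5H5NH+]) = sqrt(5.88e-6 x 0.1379) = 0.000901 M.
pH = -log(0.000901) = 3.05.

3.05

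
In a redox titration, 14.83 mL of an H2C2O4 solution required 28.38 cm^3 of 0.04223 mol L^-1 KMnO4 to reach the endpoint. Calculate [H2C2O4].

0.202 M

n(KMnO4) = 0.04223 x 0.02838 = 0.001198 mol.
From the balanced equation, 2 mol KMnO4 reacts with 5 mol H2C2O4, so n(H2C2O4) = 0.001198 x 5/2 = 0.002996 mol.
[H2C2O4] = 0.002996 / 0.01483 L = 0.202 M.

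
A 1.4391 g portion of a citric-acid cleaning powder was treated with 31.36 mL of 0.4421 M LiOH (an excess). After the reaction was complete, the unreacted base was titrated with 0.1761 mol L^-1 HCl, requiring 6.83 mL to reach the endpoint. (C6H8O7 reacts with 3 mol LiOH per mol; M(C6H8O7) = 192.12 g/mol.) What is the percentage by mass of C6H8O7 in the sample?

56.3%

Total n(LiOH) added = 0.4421 x 0.03136 = 0.01386 mol.
n(HCl) used = 0.1761 x 0.006830 = 0.001203 mol, which equals the excess n(LiOH).
So n(LiOH) consumed by the sample = 0.01386 - 0.001203 = 0.01266 mol.
n(C6H8O7) = 0.01266 / 3 = 0.004220 mol.
mass C6H8O7 = 0.004220 x 192.12 = 0.8108 g, so %C6H8O7 = 0.8108/1.4391 x 100 = 56.3%.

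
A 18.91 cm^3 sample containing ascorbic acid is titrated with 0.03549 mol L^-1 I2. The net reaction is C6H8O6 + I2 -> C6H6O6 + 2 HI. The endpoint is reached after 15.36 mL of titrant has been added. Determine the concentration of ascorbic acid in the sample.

0.0288 M

n(I2) = 0.03549 x 0.01536 = 0.0005451 mol.
From the balanced equation, 1 mol I2 reacts with 1 mol ascorbic acid, so n(ascorbic acid) = 0.0005451 x 1/1 = 0.0005451 mol.
[ascorbic acid] = 0.0005451 / 0.01891 L = 0.0288 M.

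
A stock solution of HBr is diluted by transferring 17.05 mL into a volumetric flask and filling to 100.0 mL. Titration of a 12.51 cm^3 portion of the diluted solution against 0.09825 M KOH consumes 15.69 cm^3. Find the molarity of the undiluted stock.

0.723 M

n(KOH) = 0.09825 x 0.01569 = 0.001542 mol.
n(HBr) in the aliquot = 0.001542 mol.
[diluted HBr] = 0.001542 / 0.01251 = 0.1232 M.
Dilution factor = 100.0/17.05 = 5.865, so [stock] = 0.1232 x 5.865 = 0.723 M.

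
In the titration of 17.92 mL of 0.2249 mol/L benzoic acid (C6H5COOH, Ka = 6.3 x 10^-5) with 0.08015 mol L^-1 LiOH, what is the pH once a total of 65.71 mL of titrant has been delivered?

n(acid) = 0.2249 x 0.01792 = 0.004030 mol; n(LiOH) added = 0.08015 x 0.06571 = 0.005267 mol.
Base is in excess by 0.005267 - 0.004030 = 0.001236 mol in a total volume of 0.08363 L.
[OH^-] = 0.001236/0.08363 = 0.01478 M, so pOH = 1.83 and pH = 14.00 - 1.83 = 12.17.

12.17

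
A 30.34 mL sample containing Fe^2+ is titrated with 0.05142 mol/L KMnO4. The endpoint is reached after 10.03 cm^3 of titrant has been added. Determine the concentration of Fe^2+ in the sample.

n(KMnO4) = 0.05142 x 0.01003 = 0.0005157 mol.
From the balanced equation, 1 mol KMnO4 reacts with 5 mol Fe^2+, so n(Fe^2+) = 0.0005157 x 5/1 = 0.002579 mol.
[Fe^2+] = 0.002579 / 0.03034 L = 0.0850 M.

0.0850 M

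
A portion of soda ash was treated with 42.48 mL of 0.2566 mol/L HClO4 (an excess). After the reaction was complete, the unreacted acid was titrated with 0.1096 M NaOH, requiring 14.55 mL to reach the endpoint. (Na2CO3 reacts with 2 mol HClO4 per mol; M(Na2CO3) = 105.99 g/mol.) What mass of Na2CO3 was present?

0.493 g

Total n(HClO4) added = 0.2566 x 0.04248 = 0.01090 mol.
n(NaOH) used = 0.1096 x 0.01455 = 0.001595 mol, which equals the excess n(HClO4).
So n(HClO4) consumed by the sample = 0.01090 - 0.001595 = 0.009306 mol.
n(Na2CO3) = 0.009306 / 2 = 0.004653 mol.
mass = 0.004653 mol x 105.99 g/mol = 0.493 g.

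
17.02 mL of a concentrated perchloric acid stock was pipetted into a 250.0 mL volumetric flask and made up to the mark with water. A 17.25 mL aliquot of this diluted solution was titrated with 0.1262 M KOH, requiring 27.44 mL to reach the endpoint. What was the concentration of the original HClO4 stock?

n(KOH) = 0.1262 x 0.02744 = 0.003463 mol.
n(HClO4) in the aliquot = 0.003463 mol.
[diluted HClO4] = 0.003463 / 0.01725 = 0.2007 M.
Dilution factor = 250.0/17.02 = 14.69, so [stock] = 0.2007 x 14.69 = 2.95 M.

2.95 M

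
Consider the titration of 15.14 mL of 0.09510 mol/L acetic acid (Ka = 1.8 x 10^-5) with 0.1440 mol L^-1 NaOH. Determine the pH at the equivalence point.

8.75

n(CH3COOH) = 0.09510 x 0.01514 = 0.001440 mol; V(NaOH) at equivalence = 0.001440/0.1440 = 0.009999 L.
At equivalence all the acid is converted to CH3COO-; total volume = 0.01514 + 0.009999 = 0.02514 L, so [CH3COO-] = 0.001440/0.02514 = 0.05727 M.
Kb = Kw/Ka = 1.0e-14 / 1.8 x 10^-5 = 5.56e-10.
[OH^-] = sqrt(Kb x [CH3COO-]) = sqrt(5.56e-10 x 0.05727) = 5.64e-6 M.
pOH = 5.25, so pH = 14.00 - 5.25 = 8.75.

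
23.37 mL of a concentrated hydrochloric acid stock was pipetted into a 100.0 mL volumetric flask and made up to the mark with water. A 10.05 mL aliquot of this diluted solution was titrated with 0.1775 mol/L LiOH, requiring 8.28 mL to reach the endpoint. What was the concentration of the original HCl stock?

n(LiOH) = 0.1775 x 0.008280 = 0.001470 mol.
n(HCl) in the aliquot = 0.001470 mol.
[diluted HCl] = 0.001470 / 0.01005 = 0.1462 M.
Dilution factor = 100.0/23.37 = 4.279, so [stock] = 0.1462 x 4.279 = 0.626 M.

0.626 M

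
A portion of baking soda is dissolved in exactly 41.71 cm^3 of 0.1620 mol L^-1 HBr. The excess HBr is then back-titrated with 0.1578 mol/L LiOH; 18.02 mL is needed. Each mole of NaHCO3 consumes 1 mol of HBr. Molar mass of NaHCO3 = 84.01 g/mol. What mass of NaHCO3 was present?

0.329 g

Total n(HBr) added = 0.1620 x 0.04171 = 0.006757 mol.
n(LiOH) used = 0.1578 x 0.01802 = 0.002844 mol, which equals the excess n(HBr).
So n(HBr) consumed by the sample = 0.006757 - 0.002844 = 0.003913 mol.
n(NaHCO3) = 0.003913 / 1 = 0.003913 mol.
mass = 0.003913 mol x 84.01 g/mol = 0.329 g.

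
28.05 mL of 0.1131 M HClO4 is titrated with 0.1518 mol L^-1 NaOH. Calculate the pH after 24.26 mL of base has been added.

n(acid) = 0.1131 x 0.02805 = 0.003172 mol; n(NaOH) added = 0.1518 x 0.02426 = 0.003683 mol.
Base is in excess by 0.003683 - 0.003172 = 0.0005102 mol in a total volume of 0.05231 L.
[OH^-] = 0.0005102/0.05231 = 0.009754 M, so pOH = 2.01 and pH = 14.00 - 2.01 = 11.99.

11.99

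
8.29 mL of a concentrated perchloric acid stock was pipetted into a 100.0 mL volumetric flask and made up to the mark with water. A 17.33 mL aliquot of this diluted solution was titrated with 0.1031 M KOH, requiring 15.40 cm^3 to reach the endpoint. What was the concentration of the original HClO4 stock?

1.11 M

n(KOH) = 0.1031 x 0.01540 = 0.001588 mol.
n(HClO4) in the aliquot = 0.001588 mol.
[diluted HClO4] = 0.001588 / 0.01733 = 0.09162 M.
Dilution factor = 100.0/8.290 = 12.06, so [stock] = 0.09162 x 12.06 = 1.11 M.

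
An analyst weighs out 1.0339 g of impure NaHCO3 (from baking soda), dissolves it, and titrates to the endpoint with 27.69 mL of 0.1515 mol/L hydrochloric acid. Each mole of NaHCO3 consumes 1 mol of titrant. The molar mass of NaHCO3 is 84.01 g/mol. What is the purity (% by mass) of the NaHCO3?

34.1%

n(HCl) = 0.1515 x 0.02769 = 0.004195 mol.
n(NaHCO3) = 0.004195 / 1 = 0.004195 mol.
mass of NaHCO3 = 0.004195 x 84.01 = 0.3524 g.
% purity = 0.3524 / 1.0339 x 100 = 34.1%.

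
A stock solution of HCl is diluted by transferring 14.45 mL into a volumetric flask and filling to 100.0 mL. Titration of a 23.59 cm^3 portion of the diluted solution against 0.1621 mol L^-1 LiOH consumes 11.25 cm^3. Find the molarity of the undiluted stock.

n(LiOH) = 0.1621 x 0.01125 = 0.001824 mol.
n(HCl) in the aliquot = 0.001824 mol.
[diluted HCl] = 0.001824 / 0.02359 = 0.07731 M.
Dilution factor = 100.0/14.45 = 6.920, so [stock] = 0.07731 x 6.920 = 0.535 M.

0.535 M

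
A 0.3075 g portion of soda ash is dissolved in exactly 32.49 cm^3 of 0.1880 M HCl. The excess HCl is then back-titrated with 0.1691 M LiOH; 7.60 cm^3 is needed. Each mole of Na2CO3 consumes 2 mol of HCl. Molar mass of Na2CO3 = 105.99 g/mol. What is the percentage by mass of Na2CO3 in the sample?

Total n(HCl) added = 0.1880 x 0.03249 = 0.006108 mol.
n(LiOH) used = 0.1691 x 0.007600 = 0.001285 mol, which equals the excess n(HCl).
So n(HCl) consumed by the sample = 0.006108 - 0.001285 = 0.004823 mol.
n(Na2CO3) = 0.004823 / 2 = 0.002411 mol.
mass Na2CO3 = 0.002411 x 105.99 = 0.2556 g, so %Na2CO3 = 0.2556/0.3075 x 100 = 83.1%.

83.1%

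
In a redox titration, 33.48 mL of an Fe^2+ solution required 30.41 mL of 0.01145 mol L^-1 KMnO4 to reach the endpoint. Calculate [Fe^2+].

0.0520 M

n(KMnO4) = 0.01145 x 0.03041 = 0.0003482 mol.
From the balanced equation, 1 mol KMnO4 reacts with 5 mol Fe^2+, so n(Fe^2+) = 0.0003482 x 5/1 = 0.001741 mol.
[Fe^2+] = 0.001741 / 0.03348 L = 0.0520 M.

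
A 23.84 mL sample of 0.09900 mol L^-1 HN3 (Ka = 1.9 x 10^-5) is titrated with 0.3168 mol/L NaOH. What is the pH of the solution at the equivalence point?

8.80

n(HN3) = 0.09900 x 0.02384 = 0.002360 mol; V(NaOH) at equivalence = 0.002360/0.3168 = 0.007450 L.
At equivalence all the acid is converted to N3-; total volume = 0.02384 + 0.007450 = 0.03129 L, so [N3-] = 0.002360/0.03129 = 0.07543 M.
Kb = Kw/Ka = 1.0e-14 / 1.9 x 10^-5 = 5.26e-10.
[OH^-] = sqrt(Kb x [N3-]) = sqrt(5.26e-10 x 0.07543) = 6.30e-6 M.
pOH = 5.20, so pH = 14.00 - 5.20 = 8.80.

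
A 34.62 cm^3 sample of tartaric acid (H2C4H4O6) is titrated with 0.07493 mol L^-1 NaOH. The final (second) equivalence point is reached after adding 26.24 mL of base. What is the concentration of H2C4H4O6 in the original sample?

0.0284 M

n(NaOH) = 0.07493 x 0.02624 = 0.001966 mol.
At the final (second) equivalence point, 2 mol OH^- react per mol H2C4H4O6, so n(H2C4H4O6) = 0.001966 / 2 = 0.0009831 mol.
[H2C4H4O6] = 0.0009831 / 0.03462 L = 0.0284 M.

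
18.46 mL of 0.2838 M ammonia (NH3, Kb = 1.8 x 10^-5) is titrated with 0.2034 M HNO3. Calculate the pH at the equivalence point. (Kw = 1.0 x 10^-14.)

n(NH3) = 0.2838 x 0.01846 = 0.005239 mol; V(HNO3) at equivalence = 0.005239/0.2034 = 0.02576 L.
At equivalence the base is fully converted to NH4+; total volume = 0.04422 L, so [NH4+] = 0.005239/0.04422 = 0.1185 M.
Ka(NH4+) = Kw/Kb = 1.0e-14 / 1.8 x 10^-5 = 5.56e-10.
[H^+] = sqrt(Ka x [NH4+]) = sqrt(5.56e-10 x 0.1185) = 8.11e-6 M.
pH = -log(8.11e-6) = 5.09.

5.09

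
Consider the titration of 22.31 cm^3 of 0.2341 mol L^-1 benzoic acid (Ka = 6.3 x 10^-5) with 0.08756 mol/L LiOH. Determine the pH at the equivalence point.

n(C6H5COOH) = 0.2341 x 0.02231 = 0.005223 mol; V(LiOH) at equivalence = 0.005223/0.08756 = 0.05965 L.
At equivalence all the acid is converted to C6H5COO-; total volume = 0.02231 + 0.05965 = 0.08196 L, so [C6H5COO-] = 0.005223/0.08196 = 0.06373 M.
Kb = Kw/Ka = 1.0e-14 / 6.3 x 10^-5 = 1.59e-10.
[OH^-] = sqrt(Kb x [C6H5COO-]) = sqrt(1.59e-10 x 0.06373) = 3.18e-6 M.
pOH = 5.50, so pH = 14.00 - 5.50 = 8.50.

8.50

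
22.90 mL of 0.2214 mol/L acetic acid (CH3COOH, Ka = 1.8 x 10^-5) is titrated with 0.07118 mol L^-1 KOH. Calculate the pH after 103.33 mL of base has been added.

n(acid) = 0.2214 x 0.02290 = 0.005070 mol; n(KOH) added = 0.07118 x 0.1033 = 0.007355 mol.
Base is in excess by 0.007355 - 0.005070 = 0.002285 mol in a total volume of 0.1262 L.
[OH^-] = 0.002285/0.1262 = 0.01810 M, so pOH = 1.74 and pH = 14.00 - 1.74 = 12.26.

12.26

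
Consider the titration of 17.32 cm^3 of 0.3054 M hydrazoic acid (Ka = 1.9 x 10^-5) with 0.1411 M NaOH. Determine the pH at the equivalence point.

8.85

n(HN3) = 0.3054 x 0.01732 = 0.005290 mol; V(NaOH) at equivalence = 0.005290/0.1411 = 0.03749 L.
At equivalence all the acid is converted to N3-; total volume = 0.01732 + 0.03749 = 0.05481 L, so [N3-] = 0.005290/0.05481 = 0.09651 M.
Kb = Kw/Ka = 1.0e-14 / 1.9 x 10^-5 = 5.26e-10.
[OH^-] = sqrt(Kb x [N3-]) = sqrt(5.26e-10 x 0.09651) = 7.13e-6 M.
pOH = 5.15, so pH = 14.00 - 5.15 = 8.85.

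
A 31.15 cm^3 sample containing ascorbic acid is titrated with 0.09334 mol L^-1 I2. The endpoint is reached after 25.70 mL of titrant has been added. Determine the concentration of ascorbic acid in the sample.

n(I2) = 0.09334 x 0.02570 = 0.002399 mol.
From the balanced equation, 1 mol I2 reacts with 1 mol ascorbic acid, so n(ascorbic acid) = 0.002399 x 1/1 = 0.002399 mol.
[ascorbic acid] = 0.002399 / 0.03115 L = 0.0770 M.

0.0770 M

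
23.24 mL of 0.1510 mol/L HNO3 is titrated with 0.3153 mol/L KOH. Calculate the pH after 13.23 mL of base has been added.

n(acid) = 0.1510 x 0.02324 = 0.003509 mol; n(KOH) added = 0.3153 x 0.01323 = 0.004171 mol.
Base is in excess by 0.004171 - 0.003509 = 0.0006622 mol in a total volume of 0.03647 L.
[OH^-] = 0.0006622/0.03647 = 0.01816 M, so pOH = 1.74 and pH = 14.00 - 1.74 = 12.26.

12.26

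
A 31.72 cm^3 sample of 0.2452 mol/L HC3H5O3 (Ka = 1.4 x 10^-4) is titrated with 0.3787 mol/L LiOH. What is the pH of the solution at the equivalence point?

n(HC3H5O3) = 0.2452 x 0.03172 = 0.007778 mol; V(LiOH) at equivalence = 0.007778/0.3787 = 0.02054 L.
At equivalence all the acid is converted to C3H5O3-; total volume = 0.03172 + 0.02054 = 0.05226 L, so [C3H5O3-] = 0.007778/0.05226 = 0.1488 M.
Kb = Kw/Ka = 1.0e-14 / 1.4 x 10^-4 = 7.14e-11.
[OH^-] = sqrt(Kb x [C3H5O3-]) = sqrt(7.14e-11 x 0.1488) = 3.26e-6 M.
pOH = 5.49, so pH = 14.00 - 5.49 = 8.51.

8.51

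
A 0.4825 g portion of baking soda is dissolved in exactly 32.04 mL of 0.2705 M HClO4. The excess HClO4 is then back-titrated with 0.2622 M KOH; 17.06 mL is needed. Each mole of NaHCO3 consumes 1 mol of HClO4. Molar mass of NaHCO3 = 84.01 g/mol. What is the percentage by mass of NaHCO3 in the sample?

Total n(HClO4) added = 0.2705 x 0.03204 = 0.008667 mol.
n(KOH) used = 0.2622 x 0.01706 = 0.004473 mol, which equals the excess n(HClO4).
So n(HClO4) consumed by the sample = 0.008667 - 0.004473 = 0.004194 mol.
n(NaHCO3) = 0.004194 / 1 = 0.004194 mol.
mass NaHCO3 = 0.004194 x 84.01 = 0.3523 g, so %NaHCO3 = 0.3523/0.4825 x 100 = 73.0%.

73.0%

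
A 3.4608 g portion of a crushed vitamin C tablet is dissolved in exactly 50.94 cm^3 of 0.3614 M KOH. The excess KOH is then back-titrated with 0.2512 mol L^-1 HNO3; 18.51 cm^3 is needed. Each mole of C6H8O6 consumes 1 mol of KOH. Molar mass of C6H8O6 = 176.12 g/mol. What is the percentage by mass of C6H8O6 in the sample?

Total n(KOH) added = 0.3614 x 0.05094 = 0.01841 mol.
n(HNO3) used = 0.2512 x 0.01851 = 0.004650 mol, which equals the excess n(KOH).
So n(KOH) consumed by the sample = 0.01841 - 0.004650 = 0.01376 mol.
n(C6H8O6) = 0.01376 / 1 = 0.01376 mol.
mass C6H8O6 = 0.01376 x 176.12 = 2.423 g, so %C6H8O6 = 2.423/3.4608 x 100 = 70.0%.

70.0%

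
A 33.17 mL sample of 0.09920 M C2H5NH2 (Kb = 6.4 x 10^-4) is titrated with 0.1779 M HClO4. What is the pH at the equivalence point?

n(C2H5NH2) = 0.09920 x 0.03317 = 0.003290 mol; V(HClO4) at equivalence = 0.003290/0.1779 = 0.01850 L.
At equivalence the base is fully converted to C2H5NH3+; total volume = 0.05167 L, so [C2H5NH3+] = 0.003290/0.05167 = 0.06369 M.
Ka(C2H5NH3+) = Kw/Kb = 1.0e-14 / 6.4 x 10^-4 = 1.56e-11.
[H^+] = sqrt(Ka x [C2H5NH3+]) = sqrt(1.56e-11 x 0.06369) = 9.98e-7 M.
pH = -log(9.98e-7) = 6.00.

6.00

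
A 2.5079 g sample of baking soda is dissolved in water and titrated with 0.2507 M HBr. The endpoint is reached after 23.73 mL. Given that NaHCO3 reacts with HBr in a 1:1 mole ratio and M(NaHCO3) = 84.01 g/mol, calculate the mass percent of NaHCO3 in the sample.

19.9%

n(HBr) = 0.2507 x 0.02373 = 0.005949 mol.
n(NaHCO3) = 0.005949 / 1 = 0.005949 mol.
mass of NaHCO3 = 0.005949 x 84.01 = 0.4998 g.
% purity = 0.4998 / 2.5079 x 100 = 19.9%.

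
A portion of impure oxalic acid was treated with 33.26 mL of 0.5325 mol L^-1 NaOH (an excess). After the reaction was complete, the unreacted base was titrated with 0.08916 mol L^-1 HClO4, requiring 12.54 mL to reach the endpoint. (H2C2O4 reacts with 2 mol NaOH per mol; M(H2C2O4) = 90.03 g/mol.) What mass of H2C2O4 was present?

0.747 g

Total n(NaOH) added = 0.5325 x 0.03326 = 0.01771 mol.
n(HClO4) used = 0.08916 x 0.01254 = 0.001118 mol, which equals the excess n(NaOH).
So n(NaOH) consumed by the sample = 0.01771 - 0.001118 = 0.01659 mol.
n(H2C2O4) = 0.01659 / 2 = 0.008296 mol.
mass = 0.008296 mol x 90.03 g/mol = 0.747 g.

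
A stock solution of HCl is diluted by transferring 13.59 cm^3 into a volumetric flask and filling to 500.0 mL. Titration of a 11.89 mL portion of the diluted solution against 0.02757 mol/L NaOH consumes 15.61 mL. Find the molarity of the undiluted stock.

1.33 M

n(NaOH) = 0.02757 x 0.01561 = 0.0004304 mol.
n(HCl) in the aliquot = 0.0004304 mol.
[diluted HCl] = 0.0004304 / 0.01189 = 0.03620 M.
Dilution factor = 500.0/13.59 = 36.79, so [stock] = 0.03620 x 36.79 = 1.33 M.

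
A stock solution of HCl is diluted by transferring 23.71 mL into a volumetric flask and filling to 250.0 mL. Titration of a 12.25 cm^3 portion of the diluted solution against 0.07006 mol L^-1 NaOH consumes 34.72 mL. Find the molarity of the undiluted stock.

2.09 M

n(NaOH) = 0.07006 x 0.03472 = 0.002432 mol.
n(HCl) in the aliquot = 0.002432 mol.
[diluted HCl] = 0.002432 / 0.01225 = 0.1986 M.
Dilution factor = 250.0/23.71 = 10.54, so [stock] = 0.1986 x 10.54 = 2.09 M.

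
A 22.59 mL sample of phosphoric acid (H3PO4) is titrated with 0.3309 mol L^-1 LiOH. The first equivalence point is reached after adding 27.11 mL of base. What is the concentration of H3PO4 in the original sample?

0.397 M

n(LiOH) = 0.3309 x 0.02711 = 0.008971 mol.
At the first equivalence point, 1 mol OH^- react per mol H3PO4, so n(H3PO4) = 0.008971 / 1 = 0.008971 mol.
[H3PO4] = 0.008971 / 0.02259 L = 0.397 M.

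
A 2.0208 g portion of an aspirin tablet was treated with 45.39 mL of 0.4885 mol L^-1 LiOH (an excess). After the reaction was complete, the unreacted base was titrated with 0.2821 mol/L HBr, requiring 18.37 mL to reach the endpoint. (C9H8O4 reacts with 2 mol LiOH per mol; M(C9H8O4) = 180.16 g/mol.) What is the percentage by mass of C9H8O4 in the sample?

Total n(LiOH) added = 0.4885 x 0.04539 = 0.02217 mol.
n(HBr) used = 0.2821 x 0.01837 = 0.005182 mol, which equals the excess n(LiOH).
So n(LiOH) consumed by the sample = 0.02217 - 0.005182 = 0.01699 mol.
n(C9H8O4) = 0.01699 / 2 = 0.008495 mol.
mass C9H8O4 = 0.008495 x 180.16 = 1.531 g, so %C9H8O4 = 1.531/2.0208 x 100 = 75.7%.

75.7%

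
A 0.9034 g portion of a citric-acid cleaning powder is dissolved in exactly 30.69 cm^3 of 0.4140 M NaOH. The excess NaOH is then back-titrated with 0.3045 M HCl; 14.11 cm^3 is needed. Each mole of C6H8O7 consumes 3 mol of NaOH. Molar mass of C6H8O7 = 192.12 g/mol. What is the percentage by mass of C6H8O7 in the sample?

59.6%

Total n(NaOH) added = 0.4140 x 0.03069 = 0.01271 mol.
n(HCl) used = 0.3045 x 0.01411 = 0.004296 mol, which equals the excess n(NaOH).
So n(NaOH) consumed by the sample = 0.01271 - 0.004296 = 0.008409 mol.
n(C6H8O7) = 0.008409 / 3 = 0.002803 mol.
mass C6H8O7 = 0.002803 x 192.12 = 0.5385 g, so %C6H8O7 = 0.5385/0.9034 x 100 = 59.6%.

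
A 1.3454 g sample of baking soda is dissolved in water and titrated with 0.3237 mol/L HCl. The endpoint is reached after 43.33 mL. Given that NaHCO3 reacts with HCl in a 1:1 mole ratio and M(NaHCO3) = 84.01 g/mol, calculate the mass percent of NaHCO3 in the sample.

n(HCl) = 0.3237 x 0.04333 = 0.01403 mol.
n(NaHCO3) = 0.01403 / 1 = 0.01403 mol.
mass of NaHCO3 = 0.01403 x 84.01 = 1.178 g.
% purity = 1.178 / 1.3454 x 100 = 87.6%.

87.6%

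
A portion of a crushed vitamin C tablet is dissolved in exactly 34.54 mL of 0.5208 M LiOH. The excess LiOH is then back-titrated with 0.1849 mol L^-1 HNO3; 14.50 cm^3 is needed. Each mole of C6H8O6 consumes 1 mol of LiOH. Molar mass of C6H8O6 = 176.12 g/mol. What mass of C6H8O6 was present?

2.70 g

Total n(LiOH) added = 0.5208 x 0.03454 = 0.01799 mol.
n(HNO3) used = 0.1849 x 0.01450 = 0.002681 mol, which equals the excess n(LiOH).
So n(LiOH) consumed by the sample = 0.01799 - 0.002681 = 0.01531 mol.
n(C6H8O6) = 0.01531 / 1 = 0.01531 mol.
mass = 0.01531 mol x 176.12 g/mol = 2.70 g.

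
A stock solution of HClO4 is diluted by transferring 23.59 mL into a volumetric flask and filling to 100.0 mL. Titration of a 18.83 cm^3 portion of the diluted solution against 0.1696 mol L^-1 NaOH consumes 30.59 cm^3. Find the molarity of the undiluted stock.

1.17 M

n(NaOH) = 0.1696 x 0.03059 = 0.005188 mol.
n(HClO4) in the aliquot = 0.005188 mol.
[diluted HClO4] = 0.005188 / 0.01883 = 0.2755 M.
Dilution factor = 100.0/23.59 = 4.239, so [stock] = 0.2755 x 4.239 = 1.17 M.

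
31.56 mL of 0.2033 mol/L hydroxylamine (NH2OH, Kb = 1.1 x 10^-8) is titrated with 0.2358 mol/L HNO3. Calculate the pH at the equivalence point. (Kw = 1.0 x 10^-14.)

3.50

n(NH2OH) = 0.2033 x 0.03156 = 0.006416 mol; V(HNO3) at equivalence = 0.006416/0.2358 = 0.02721 L.
At equivalence the base is fully converted to NH3OH+; total volume = 0.05877 L, so [NH3OH+] = 0.006416/0.05877 = 0.1092 M.
Ka(NH3OH+) = Kw/Kb = 1.0e-14 / 1.1 x 10^-8 = 9.09e-7.
[H^+] = sqrt(Ka x [NH3OH+]) = sqrt(9.09e-7 x 0.1092) = 0.000315 M.
pH = -log(0.000315) = 3.50.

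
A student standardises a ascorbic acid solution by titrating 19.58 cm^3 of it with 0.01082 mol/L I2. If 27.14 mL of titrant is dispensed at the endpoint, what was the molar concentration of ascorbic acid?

n(I2) = 0.01082 x 0.02714 = 0.0002937 mol.
From the balanced equation, 1 mol I2 reacts with 1 mol ascorbic acid, so n(ascorbic acid) = 0.0002937 x 1/1 = 0.0002937 mol.
[ascorbic acid] = 0.0002937 / 0.01958 L = 0.0150 M.

0.0150 M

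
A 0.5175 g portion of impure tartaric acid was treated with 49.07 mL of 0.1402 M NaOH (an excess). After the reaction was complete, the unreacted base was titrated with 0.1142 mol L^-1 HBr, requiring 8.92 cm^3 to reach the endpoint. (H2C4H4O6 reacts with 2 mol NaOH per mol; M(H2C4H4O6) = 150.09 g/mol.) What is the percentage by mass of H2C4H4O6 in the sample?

85.0%

Total n(NaOH) added = 0.1402 x 0.04907 = 0.006880 mol.
n(HBr) used = 0.1142 x 0.008920 = 0.001019 mol, which equals the excess n(NaOH).
So n(NaOH) consumed by the sample = 0.006880 - 0.001019 = 0.005861 mol.
n(H2C4H4O6) = 0.005861 / 2 = 0.002930 mol.
mass H2C4H4O6 = 0.002930 x 150.09 = 0.4398 g, so %H2C4H4O6 = 0.4398/0.5175 x 100 = 85.0%.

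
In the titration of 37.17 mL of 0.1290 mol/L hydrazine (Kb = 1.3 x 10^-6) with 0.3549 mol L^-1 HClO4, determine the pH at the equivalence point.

n(N2H4) = 0.1290 x 0.03717 = 0.004795 mol; V(HClO4) at equivalence = 0.004795/0.3549 = 0.01351 L.
At equivalence the base is fully converted to N2H5+; total volume = 0.05068 L, so [N2H5+] = 0.004795/0.05068 = 0.09461 M.
Ka(N2H5+) = Kw/Kb = 1.0e-14 / 1.3 x 10^-6 = 7.69e-9.
[H^+] = sqrt(Ka x [N2H5+]) = sqrt(7.69e-9 x 0.09461) = 2.70e-5 M.
pH = -log(2.70e-5) = 4.57.

4.57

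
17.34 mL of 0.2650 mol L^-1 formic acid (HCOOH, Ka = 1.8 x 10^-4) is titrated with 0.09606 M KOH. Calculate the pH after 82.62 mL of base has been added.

12.52

n(acid) = 0.2650 x 0.01734 = 0.004595 mol; n(KOH) added = 0.09606 x 0.08262 = 0.007936 mol.
Base is in excess by 0.007936 - 0.004595 = 0.003341 mol in a total volume of 0.09996 L.
[OH^-] = 0.003341/0.09996 = 0.03343 M, so pOH = 1.48 and pH = 14.00 - 1.48 = 12.52.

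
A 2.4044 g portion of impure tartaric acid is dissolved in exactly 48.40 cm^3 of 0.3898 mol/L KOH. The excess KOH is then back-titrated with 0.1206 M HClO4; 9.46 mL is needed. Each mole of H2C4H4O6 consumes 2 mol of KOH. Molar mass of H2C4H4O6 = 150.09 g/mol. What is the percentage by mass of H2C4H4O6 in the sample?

55.3%

Total n(KOH) added = 0.3898 x 0.04840 = 0.01887 mol.
n(HClO4) used = 0.1206 x 0.009460 = 0.001141 mol, which equals the excess n(KOH).
So n(KOH) consumed by the sample = 0.01887 - 0.001141 = 0.01773 mol.
n(H2C4H4O6) = 0.01773 / 2 = 0.008863 mol.
mass H2C4H4O6 = 0.008863 x 150.09 = 1.330 g, so %H2C4H4O6 = 1.330/2.4044 x 100 = 55.3%.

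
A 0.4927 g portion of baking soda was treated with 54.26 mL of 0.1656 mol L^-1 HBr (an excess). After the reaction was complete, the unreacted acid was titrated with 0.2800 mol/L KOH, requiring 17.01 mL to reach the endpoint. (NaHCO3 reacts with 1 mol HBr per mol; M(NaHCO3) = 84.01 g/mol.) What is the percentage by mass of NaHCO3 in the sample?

72.0%

Total n(HBr) added = 0.1656 x 0.05426 = 0.008985 mol.
n(KOH) used = 0.2800 x 0.01701 = 0.004763 mol, which equals the excess n(HBr).
So n(HBr) consumed by the sample = 0.008985 - 0.004763 = 0.004223 mol.
n(NaHCO3) = 0.004223 / 1 = 0.004223 mol.
mass NaHCO3 = 0.004223 x 84.01 = 0.3547 g, so %NaHCO3 = 0.3547/0.4927 x 100 = 72.0%.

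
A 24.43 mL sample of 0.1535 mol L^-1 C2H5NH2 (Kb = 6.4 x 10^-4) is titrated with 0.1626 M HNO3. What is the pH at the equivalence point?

n(C2H5NH2) = 0.1535 x 0.02443 = 0.003750 mol; V(HNO3) at equivalence = 0.003750/0.1626 = 0.02306 L.
At equivalence the base is fully converted to C2H5NH3+; total volume = 0.04749 L, so [C2H5NH3+] = 0.003750/0.04749 = 0.07896 M.
Ka(C2H5NH3+) = Kw/Kb = 1.0e-14 / 6.4 x 10^-4 = 1.56e-11.
[H^+] = sqrt(Ka x [C2H5NH3+]) = sqrt(1.56e-11 x 0.07896) = 1.11e-6 M.
pH = -log(1.11e-6) = 5.95.

5.95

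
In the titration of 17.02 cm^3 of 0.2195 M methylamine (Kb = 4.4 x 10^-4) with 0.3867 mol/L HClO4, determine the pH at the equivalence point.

5.75

n(CH3NH2) = 0.2195 x 0.01702 = 0.003736 mol; V(HClO4) at equivalence = 0.003736/0.3867 = 0.009661 L.
At equivalence the base is fully converted to CH3NH3+; total volume = 0.02668 L, so [CH3NH3+] = 0.003736/0.02668 = 0.1400 M.
Ka(CH3NH3+) = Kw/Kb = 1.0e-14 / 4.4 x 10^-4 = 2.27e-11.
[H^+] = sqrt(Ka x [CH3NH3+]) = sqrt(2.27e-11 x 0.1400) = 1.78e-6 M.
pH = -log(1.78e-6) = 5.75.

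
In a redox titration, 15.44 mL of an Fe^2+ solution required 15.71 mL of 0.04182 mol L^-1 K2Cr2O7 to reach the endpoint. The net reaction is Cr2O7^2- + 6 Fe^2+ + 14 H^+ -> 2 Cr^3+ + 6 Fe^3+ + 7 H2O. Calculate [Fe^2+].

n(K2Cr2O7) = 0.04182 x 0.01571 = 0.0006570 mol.
From the balanced equation, 1 mol K2Cr2O7 reacts with 6 mol Fe^2+, so n(Fe^2+) = 0.0006570 x 6/1 = 0.003942 mol.
[Fe^2+] = 0.003942 / 0.01544 L = 0.255 M.

0.255 M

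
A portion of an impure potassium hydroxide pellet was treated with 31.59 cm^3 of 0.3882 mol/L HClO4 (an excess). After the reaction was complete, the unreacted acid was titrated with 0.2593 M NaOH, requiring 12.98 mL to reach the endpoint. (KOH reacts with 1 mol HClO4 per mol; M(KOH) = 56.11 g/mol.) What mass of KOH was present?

Total n(HClO4) added = 0.3882 x 0.03159 = 0.01226 mol.
n(NaOH) used = 0.2593 x 0.01298 = 0.003366 mol, which equals the excess n(HClO4).
So n(HClO4) consumed by the sample = 0.01226 - 0.003366 = 0.008898 mol.
n(KOH) = 0.008898 / 1 = 0.008898 mol.
mass = 0.008898 mol x 56.11 g/mol = 0.499 g.

0.499 g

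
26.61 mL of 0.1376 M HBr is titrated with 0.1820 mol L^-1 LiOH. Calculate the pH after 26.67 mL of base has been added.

12.35

n(acid) = 0.1376 x 0.02661 = 0.003662 mol; n(LiOH) added = 0.1820 x 0.02667 = 0.004854 mol.
Base is in excess by 0.004854 - 0.003662 = 0.001192 mol in a total volume of 0.05328 L.
[OH^-] = 0.001192/0.05328 = 0.02238 M, so pOH = 1.65 and pH = 14.00 - 1.65 = 12.35.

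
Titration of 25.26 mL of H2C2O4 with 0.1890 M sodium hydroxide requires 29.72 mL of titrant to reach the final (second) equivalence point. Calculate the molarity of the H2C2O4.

n(NaOH) = 0.1890 x 0.02972 = 0.005617 mol.
At the final (second) equivalence point, 2 mol OH^- react per mol H2C2O4, so n(H2C2O4) = 0.005617 / 2 = 0.002809 mol.
[H2C2O4] = 0.002809 / 0.02526 L = 0.111 M.

0.111 M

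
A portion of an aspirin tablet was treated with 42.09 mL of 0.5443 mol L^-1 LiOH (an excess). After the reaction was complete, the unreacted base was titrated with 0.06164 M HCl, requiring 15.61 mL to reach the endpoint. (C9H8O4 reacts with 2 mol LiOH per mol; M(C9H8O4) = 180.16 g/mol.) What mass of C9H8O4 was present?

Total n(LiOH) added = 0.5443 x 0.04209 = 0.02291 mol.
n(HCl) used = 0.06164 x 0.01561 = 0.0009622 mol, which equals the excess n(LiOH).
So n(LiOH) consumed by the sample = 0.02291 - 0.0009622 = 0.02195 mol.
n(C9H8O4) = 0.02195 / 2 = 0.01097 mol.
mass = 0.01097 mol x 180.16 g/mol = 1.98 g.

1.98 g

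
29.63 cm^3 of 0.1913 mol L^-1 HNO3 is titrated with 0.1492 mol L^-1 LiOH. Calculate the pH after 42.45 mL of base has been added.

11.97

n(acid) = 0.1913 x 0.02963 = 0.005668 mol; n(LiOH) added = 0.1492 x 0.04245 = 0.006334 mol.
Base is in excess by 0.006334 - 0.005668 = 0.0006653 mol in a total volume of 0.07208 L.
[OH^-] = 0.0006653/0.07208 = 0.009230 M, so pOH = 2.03 and pH = 14.00 - 2.03 = 11.97.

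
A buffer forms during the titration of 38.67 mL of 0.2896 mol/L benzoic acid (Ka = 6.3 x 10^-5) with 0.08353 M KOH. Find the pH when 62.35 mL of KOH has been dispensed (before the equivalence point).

Initial n(C6H5COOH) = 0.2896 x 0.03867 = 0.01120 mol.
n(KOH) added = 0.08353 x 0.06235 = 0.005208 mol, converting that many moles of C6H5COOH to C6H5COO-.
Remaining n(C6H5COOH) = 0.005991 mol; n(C6H5COO-) = 0.005208 mol.
By Henderson-Hasselbalch, pH = pKa + log([A^-]/[HA]) = 4.20 + log(0.005208/0.005991) = 4.20 + (-0.06) = 4.14.

4.14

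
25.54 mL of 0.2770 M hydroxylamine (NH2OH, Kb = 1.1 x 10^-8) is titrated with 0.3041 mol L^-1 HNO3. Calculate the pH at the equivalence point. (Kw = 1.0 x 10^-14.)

3.44

n(NH2OH) = 0.2770 x 0.02554 = 0.007075 mol; V(HNO3) at equivalence = 0.007075/0.3041 = 0.02326 L.
At equivalence the base is fully converted to NH3OH+; total volume = 0.04880 L, so [NH3OH+] = 0.007075/0.04880 = 0.1450 M.
Ka(NH3OH+) = Kw/Kb = 1.0e-14 / 1.1 x 10^-8 = 9.09e-7.
[H^+] = sqrt(Ka x [NH3OH+]) = sqrt(9.09e-7 x 0.1450) = 0.000363 M.
pH = -log(0.000363) = 3.44.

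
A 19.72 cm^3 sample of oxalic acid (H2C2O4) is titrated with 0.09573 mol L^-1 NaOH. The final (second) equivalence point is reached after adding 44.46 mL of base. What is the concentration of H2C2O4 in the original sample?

n(NaOH) = 0.09573 x 0.04446 = 0.004256 mol.
At the final (second) equivalence point, 2 mol OH^- react per mol H2C2O4, so n(H2C2O4) = 0.004256 / 2 = 0.002128 mol.
[H2C2O4] = 0.002128 / 0.01972 L = 0.108 M.

0.108 M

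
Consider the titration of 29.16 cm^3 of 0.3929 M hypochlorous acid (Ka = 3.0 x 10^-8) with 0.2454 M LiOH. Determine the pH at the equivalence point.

n(HClO) = 0.3929 x 0.02916 = 0.01146 mol; V(LiOH) at equivalence = 0.01146/0.2454 = 0.04669 L.
At equivalence all the acid is converted to ClO-; total volume = 0.02916 + 0.04669 = 0.07585 L, so [ClO-] = 0.01146/0.07585 = 0.1511 M.
Kb = Kw/Ka = 1.0e-14 / 3.0 x 10^-8 = 3.33e-7.
[OH^-] = sqrt(Kb x [ClO-]) = sqrt(3.33e-7 x 0.1511) = 0.000224 M.
pOH = 3.65, so pH = 14.00 - 3.65 = 10.35.

10.35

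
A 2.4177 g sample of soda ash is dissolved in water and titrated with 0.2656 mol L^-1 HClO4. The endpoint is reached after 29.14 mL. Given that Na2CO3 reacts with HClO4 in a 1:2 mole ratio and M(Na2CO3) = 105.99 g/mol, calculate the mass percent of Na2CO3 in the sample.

17.0%

n(HClO4) = 0.2656 x 0.02914 = 0.007740 mol.
n(Na2CO3) = 0.007740 / 2 = 0.003870 mol.
mass of Na2CO3 = 0.003870 x 105.99 = 0.4102 g.
% purity = 0.4102 / 2.4177 x 100 = 17.0%.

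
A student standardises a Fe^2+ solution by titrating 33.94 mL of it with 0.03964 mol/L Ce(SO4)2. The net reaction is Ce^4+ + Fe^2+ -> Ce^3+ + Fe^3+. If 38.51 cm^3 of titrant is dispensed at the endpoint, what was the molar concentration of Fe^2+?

n(Ce(SO4)2) = 0.03964 x 0.03851 = 0.001527 mol.
From the balanced equation, 1 mol Ce(SO4)2 reacts with 1 mol Fe^2+, so n(Fe^2+) = 0.001527 x 1/1 = 0.001527 mol.
[Fe^2+] = 0.001527 / 0.03394 L = 0.0450 M.

0.0450 M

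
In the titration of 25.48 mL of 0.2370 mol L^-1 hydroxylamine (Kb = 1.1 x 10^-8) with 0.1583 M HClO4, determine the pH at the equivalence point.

n(NH2OH) = 0.2370 x 0.02548 = 0.006039 mol; V(HClO4) at equivalence = 0.006039/0.1583 = 0.03815 L.
At equivalence the base is fully converted to NH3OH+; total volume = 0.06363 L, so [NH3OH+] = 0.006039/0.06363 = 0.09491 M.
Ka(NH3OH+) = Kw/Kb = 1.0e-14 / 1.1 x 10^-8 = 9.09e-7.
[H^+] = sqrt(Ka x [NH3OH+]) = sqrt(9.09e-7 x 0.09491) = 0.000294 M.
pH = -log(0.000294) = 3.53.

3.53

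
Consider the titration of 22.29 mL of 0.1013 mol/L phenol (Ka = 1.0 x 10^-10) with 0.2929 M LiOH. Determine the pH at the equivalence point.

n(C6H5OH) = 0.1013 x 0.02229 = 0.002258 mol; V(LiOH) at equivalence = 0.002258/0.2929 = 0.007709 L.
At equivalence all the acid is converted to C6H5O-; total volume = 0.02229 + 0.007709 = 0.03000 L, so [C6H5O-] = 0.002258/0.03000 = 0.07527 M.
Kb = Kw/Ka = 1.0e-14 / 1.0 x 10^-10 = 0.000100.
[OH^-] = sqrt(Kb x [C6H5O-]) = sqrt(0.000100 x 0.07527) = 0.00274 M.
pOH = 2.56, so pH = 14.00 - 2.56 = 11.44.

11.44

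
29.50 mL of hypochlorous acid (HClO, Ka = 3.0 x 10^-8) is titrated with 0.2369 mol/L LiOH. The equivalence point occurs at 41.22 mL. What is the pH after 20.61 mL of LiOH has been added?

7.52

20.61 mL is exactly half the equivalence volume (41.22/2), i.e. the half-equivalence point.
There, n(HA) = n(A^-), so pH = pKa = -log(3.0 x 10^-8) = 7.52.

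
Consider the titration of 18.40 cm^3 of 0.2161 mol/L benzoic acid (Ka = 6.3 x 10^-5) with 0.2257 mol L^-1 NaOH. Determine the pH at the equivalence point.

8.62

n(C6H5COOH) = 0.2161 x 0.01840 = 0.003976 mol; V(NaOH) at equivalence = 0.003976/0.2257 = 0.01762 L.
At equivalence all the acid is converted to C6H5COO-; total volume = 0.01840 + 0.01762 = 0.03602 L, so [C6H5COO-] = 0.003976/0.03602 = 0.1104 M.
Kb = Kw/Ka = 1.0e-14 / 6.3 x 10^-5 = 1.59e-10.
[OH^-] = sqrt(Kb x [C6H5COO-]) = sqrt(1.59e-10 x 0.1104) = 4.19e-6 M.
pOH = 5.38, so pH = 14.00 - 5.38 = 8.62.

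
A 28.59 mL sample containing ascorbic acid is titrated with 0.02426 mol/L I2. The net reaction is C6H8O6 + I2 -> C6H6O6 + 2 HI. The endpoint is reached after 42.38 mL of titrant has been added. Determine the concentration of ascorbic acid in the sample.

n(I2) = 0.02426 x 0.04238 = 0.001028 mol.
From the balanced equation, 1 mol I2 reacts with 1 mol ascorbic acid, so n(ascorbic acid) = 0.001028 x 1/1 = 0.001028 mol.
[ascorbic acid] = 0.001028 / 0.02859 L = 0.0360 M.

0.0360 M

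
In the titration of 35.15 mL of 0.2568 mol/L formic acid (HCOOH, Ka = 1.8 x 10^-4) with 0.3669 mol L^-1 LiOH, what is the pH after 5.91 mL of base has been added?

Initial n(HCOOH) = 0.2568 x 0.03515 = 0.009027 mol.
n(LiOH) added = 0.3669 x 0.005910 = 0.002168 mol, converting that many moles of HCOOH to HCOO-.
Remaining n(HCOOH) = 0.006858 mol; n(HCOO-) = 0.002168 mol.
By Henderson-Hasselbalch, pH = pKa + log([A^-]/[HA]) = 3.74 + log(0.002168/0.006858) = 3.74 + (-0.50) = 3.24.

3.24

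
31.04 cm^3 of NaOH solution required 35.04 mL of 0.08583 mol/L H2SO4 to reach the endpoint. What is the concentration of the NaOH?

0.194 M

n(H2SO4) delivered = 0.08583 x 0.03504 = 0.003007 mol.
The reaction is 2 NaOH + 1 H2SO4, so n(NaOH) = 0.003007 x 2/1 = 0.006015 mol.
[NaOH] = 0.006015 mol / 0.03104 L = 0.194 M.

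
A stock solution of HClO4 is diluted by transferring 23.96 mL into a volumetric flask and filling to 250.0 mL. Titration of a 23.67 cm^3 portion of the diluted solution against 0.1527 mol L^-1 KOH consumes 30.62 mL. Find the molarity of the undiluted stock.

n(KOH) = 0.1527 x 0.03062 = 0.004676 mol.
n(HClO4) in the aliquot = 0.004676 mol.
[diluted HClO4] = 0.004676 / 0.02367 = 0.1975 M.
Dilution factor = 250.0/23.96 = 10.43, so [stock] = 0.1975 x 10.43 = 2.06 M.

2.06 M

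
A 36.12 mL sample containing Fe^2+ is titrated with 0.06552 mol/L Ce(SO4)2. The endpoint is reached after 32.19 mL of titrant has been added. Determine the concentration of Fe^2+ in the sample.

n(Ce(SO4)2) = 0.06552 x 0.03219 = 0.002109 mol.
From the balanced equation, 1 mol Ce(SO4)2 reacts with 1 mol Fe^2+, so n(Fe^2+) = 0.002109 x 1/1 = 0.002109 mol.
[Fe^2+] = 0.002109 / 0.03612 L = 0.0584 M.

0.0584 M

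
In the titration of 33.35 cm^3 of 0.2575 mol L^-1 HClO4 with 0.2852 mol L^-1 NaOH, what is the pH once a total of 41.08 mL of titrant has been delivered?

12.62

n(acid) = 0.2575 x 0.03335 = 0.008588 mol; n(NaOH) added = 0.2852 x 0.04108 = 0.01172 mol.
Base is in excess by 0.01172 - 0.008588 = 0.003128 mol in a total volume of 0.07443 L.
[OH^-] = 0.003128/0.07443 = 0.04203 M, so pOH = 1.38 and pH = 14.00 - 1.38 = 12.62.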